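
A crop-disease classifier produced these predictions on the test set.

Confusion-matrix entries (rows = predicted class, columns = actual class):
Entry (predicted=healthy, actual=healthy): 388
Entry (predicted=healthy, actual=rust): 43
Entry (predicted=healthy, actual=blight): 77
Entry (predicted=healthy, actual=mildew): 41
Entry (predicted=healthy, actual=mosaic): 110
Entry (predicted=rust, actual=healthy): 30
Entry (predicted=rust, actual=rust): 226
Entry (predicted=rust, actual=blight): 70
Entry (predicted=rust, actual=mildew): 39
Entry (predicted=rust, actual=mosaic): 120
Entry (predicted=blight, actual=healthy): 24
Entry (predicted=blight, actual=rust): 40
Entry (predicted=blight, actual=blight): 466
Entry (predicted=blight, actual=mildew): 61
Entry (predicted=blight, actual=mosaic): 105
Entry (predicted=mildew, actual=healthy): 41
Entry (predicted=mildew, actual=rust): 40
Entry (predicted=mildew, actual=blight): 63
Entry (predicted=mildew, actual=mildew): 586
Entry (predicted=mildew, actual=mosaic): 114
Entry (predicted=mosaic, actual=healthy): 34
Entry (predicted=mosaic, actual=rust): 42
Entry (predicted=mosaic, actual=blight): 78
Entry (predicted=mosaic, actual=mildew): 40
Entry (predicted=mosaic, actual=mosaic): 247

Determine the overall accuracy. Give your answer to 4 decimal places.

0.6122

Accuracy = trace / total = (388+226+466+586+247=1913) / 3125 = 1913/3125 = 0.6122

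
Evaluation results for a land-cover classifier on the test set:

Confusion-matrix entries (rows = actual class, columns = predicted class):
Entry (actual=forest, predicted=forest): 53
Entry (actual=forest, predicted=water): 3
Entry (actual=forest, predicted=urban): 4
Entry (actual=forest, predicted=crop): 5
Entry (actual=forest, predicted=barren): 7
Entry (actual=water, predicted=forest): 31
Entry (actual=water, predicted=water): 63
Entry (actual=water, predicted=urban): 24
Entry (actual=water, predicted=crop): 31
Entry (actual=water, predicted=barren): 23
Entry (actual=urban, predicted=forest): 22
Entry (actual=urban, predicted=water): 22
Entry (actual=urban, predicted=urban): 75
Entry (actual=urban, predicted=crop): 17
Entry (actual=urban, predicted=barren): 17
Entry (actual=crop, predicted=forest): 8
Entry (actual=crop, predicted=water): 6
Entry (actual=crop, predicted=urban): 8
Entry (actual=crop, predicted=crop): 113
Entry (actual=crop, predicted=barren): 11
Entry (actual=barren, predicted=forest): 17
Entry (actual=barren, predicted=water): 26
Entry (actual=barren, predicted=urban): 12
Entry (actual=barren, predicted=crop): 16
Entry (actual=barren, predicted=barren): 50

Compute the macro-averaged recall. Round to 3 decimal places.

Per-class recall (TP/(TP+FN)):
  forest: TP=53, FN=3+4+5+7=19 → 53/72 = 0.7361
  water: TP=63, FN=31+24+31+23=109 → 63/172 = 0.3663
  urban: TP=75, FN=22+22+17+17=78 → 75/153 = 0.4902
  crop: TP=113, FN=8+6+8+11=33 → 113/146 = 0.7740
  barren: TP=50, FN=17+26+12+16=71 → 50/121 = 0.4132
Macro-recall = mean = (0.7361 + 0.3663 + 0.4902 + 0.7740 + 0.4132) / 5 = 0.556

0.556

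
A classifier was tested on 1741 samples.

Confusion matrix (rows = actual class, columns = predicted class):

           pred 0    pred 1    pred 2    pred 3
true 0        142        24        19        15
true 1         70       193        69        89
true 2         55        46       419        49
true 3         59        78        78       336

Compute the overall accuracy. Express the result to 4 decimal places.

Accuracy = trace / total = (142+193+419+336=1090) / 1741 = 1090/1741 = 0.6261

0.6261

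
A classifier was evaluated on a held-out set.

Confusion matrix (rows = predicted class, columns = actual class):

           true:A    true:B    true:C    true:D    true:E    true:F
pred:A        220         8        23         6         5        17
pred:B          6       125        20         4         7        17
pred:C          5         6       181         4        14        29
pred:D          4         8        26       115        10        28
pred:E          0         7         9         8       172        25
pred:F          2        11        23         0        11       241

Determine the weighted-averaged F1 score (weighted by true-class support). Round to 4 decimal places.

Per-class F1 score (2·TP/(2·TP+FP+FN)):
  A: TP=220, FP=8+23+6+5+17=59, FN=6+5+4+0+2=17 → 440/516 = 0.85271
  B: TP=125, FP=6+20+4+7+17=54, FN=8+6+8+7+11=40 → 250/344 = 0.72674
  C: TP=181, FP=5+6+4+14+29=58, FN=23+20+26+9+23=101 → 362/521 = 0.69482
  D: TP=115, FP=4+8+26+10+28=76, FN=6+4+4+8+0=22 → 230/328 = 0.70122
  E: TP=172, FP=0+7+9+8+25=49, FN=5+7+14+10+11=47 → 344/440 = 0.78182
  F: TP=241, FP=2+11+23+0+11=47, FN=17+17+29+28+25=116 → 482/645 = 0.74729
Weighted-F1 score = Σ (supportᵢ/N)·F1 scoreᵢ with N=1397: (237/1397)·0.85271 + (165/1397)·0.72674 + (282/1397)·0.69482 + (137/1397)·0.70122 + (219/1397)·0.78182 + (357/1397)·0.74729 = 0.7531

0.7531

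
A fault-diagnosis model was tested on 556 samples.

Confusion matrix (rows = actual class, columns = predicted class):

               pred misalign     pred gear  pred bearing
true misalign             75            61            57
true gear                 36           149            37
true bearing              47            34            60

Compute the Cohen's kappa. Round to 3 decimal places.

0.254

Observed agreement pₒ = trace/N = 284/556 = 0.5108
Expected agreement pₑ = Σ (rowᵢ·colᵢ)/N² = (193·158 + 222·244 + 141·154)/556² = 0.3441
κ = (pₒ − pₑ)/(1 − pₑ) = (0.5108 − 0.3441)/(1 − 0.3441) = 0.254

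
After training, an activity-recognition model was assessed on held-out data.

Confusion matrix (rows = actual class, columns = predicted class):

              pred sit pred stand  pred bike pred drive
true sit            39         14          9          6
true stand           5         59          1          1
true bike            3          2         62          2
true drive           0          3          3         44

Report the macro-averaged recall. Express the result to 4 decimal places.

Per-class recall (TP/(TP+FN)):
  sit: TP=39, FN=14+9+6=29 → 39/68 = 0.57353
  stand: TP=59, FN=5+1+1=7 → 59/66 = 0.89394
  bike: TP=62, FN=3+2+2=7 → 62/69 = 0.89855
  drive: TP=44, FN=0+3+3=6 → 44/50 = 0.88000
Macro-recall = mean = (0.57353 + 0.89394 + 0.89855 + 0.88000) / 4 = 0.8115

0.8115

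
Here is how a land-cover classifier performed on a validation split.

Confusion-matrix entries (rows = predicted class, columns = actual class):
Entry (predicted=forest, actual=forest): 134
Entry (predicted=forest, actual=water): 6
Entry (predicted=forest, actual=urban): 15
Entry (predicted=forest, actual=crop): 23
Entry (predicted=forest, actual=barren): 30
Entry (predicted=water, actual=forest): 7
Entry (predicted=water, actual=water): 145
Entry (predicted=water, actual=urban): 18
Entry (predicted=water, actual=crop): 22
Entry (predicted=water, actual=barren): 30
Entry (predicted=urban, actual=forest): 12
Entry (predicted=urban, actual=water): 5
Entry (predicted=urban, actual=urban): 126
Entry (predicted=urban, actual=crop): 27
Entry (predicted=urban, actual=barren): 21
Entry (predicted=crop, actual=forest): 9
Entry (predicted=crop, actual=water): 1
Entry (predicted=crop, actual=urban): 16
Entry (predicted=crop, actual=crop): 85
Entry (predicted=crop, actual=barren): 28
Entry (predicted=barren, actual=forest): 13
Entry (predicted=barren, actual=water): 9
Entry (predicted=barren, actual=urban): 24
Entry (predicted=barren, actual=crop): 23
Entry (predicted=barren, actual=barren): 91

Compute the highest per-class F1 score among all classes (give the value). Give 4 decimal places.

Per-class F1 score (2·TP/(2·TP+FP+FN)):
  forest: TP=134, FP=6+15+23+30=74, FN=7+12+9+13=41 → 268/383 = 0.69974
  water: TP=145, FP=7+18+22+30=77, FN=6+5+1+9=21 → 290/388 = 0.74742
  urban: TP=126, FP=12+5+27+21=65, FN=15+18+16+24=73 → 252/390 = 0.64615
  crop: TP=85, FP=9+1+16+28=54, FN=23+22+27+23=95 → 170/319 = 0.53292
  barren: TP=91, FP=13+9+24+23=69, FN=30+30+21+28=109 → 182/360 = 0.50556
Highest is class 'water' with F1 score = 0.7474.

0.7474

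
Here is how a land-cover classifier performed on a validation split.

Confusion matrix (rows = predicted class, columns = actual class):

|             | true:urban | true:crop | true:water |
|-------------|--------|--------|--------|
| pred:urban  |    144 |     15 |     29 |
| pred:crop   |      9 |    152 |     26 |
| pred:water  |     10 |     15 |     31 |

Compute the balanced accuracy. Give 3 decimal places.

Balanced accuracy = mean of per-class recall.
  urban: recall = 144/163 = 0.8834
  crop: recall = 152/182 = 0.8352
  water: recall = 31/86 = 0.3605
Mean = (0.8834 + 0.8352 + 0.3605) / 3 = 0.693

0.693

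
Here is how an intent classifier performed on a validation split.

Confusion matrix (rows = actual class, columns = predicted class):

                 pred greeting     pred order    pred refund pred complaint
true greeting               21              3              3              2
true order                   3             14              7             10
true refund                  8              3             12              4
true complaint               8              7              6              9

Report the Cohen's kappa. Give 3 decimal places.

Observed agreement pₒ = trace/N = 56/120 = 0.4667
Expected agreement pₑ = Σ (rowᵢ·colᵢ)/N² = (29·40 + 34·27 + 27·28 + 30·25)/120² = 0.2489
κ = (pₒ − pₑ)/(1 − pₑ) = (0.4667 − 0.2489)/(1 − 0.2489) = 0.290

0.290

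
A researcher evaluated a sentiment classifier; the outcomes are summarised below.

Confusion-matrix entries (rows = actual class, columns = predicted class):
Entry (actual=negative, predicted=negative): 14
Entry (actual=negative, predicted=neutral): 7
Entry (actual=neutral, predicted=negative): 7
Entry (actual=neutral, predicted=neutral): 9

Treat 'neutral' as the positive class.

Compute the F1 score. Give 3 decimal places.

Precision = TP/(TP+FP) = 9/16 = 0.5625
Recall = TP/(TP+FN) = 9/16 = 0.5625
F1 = 2·TP/(2·TP+FP+FN) = 18/32 = 0.563

0.563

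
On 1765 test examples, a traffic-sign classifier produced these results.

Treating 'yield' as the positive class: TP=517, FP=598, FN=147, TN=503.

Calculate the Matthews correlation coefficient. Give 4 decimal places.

0.2365

MCC = (TP·TN − FP·FN) / √((TP+FP)(TP+FN)(TN+FP)(TN+FN))
Numerator = 517·503 − 598·147 = 172145
Denominator = √(1115·664·1101·650) = √529838634000 = 727900.1539
MCC = 172145 / 727900.1539 = 0.2365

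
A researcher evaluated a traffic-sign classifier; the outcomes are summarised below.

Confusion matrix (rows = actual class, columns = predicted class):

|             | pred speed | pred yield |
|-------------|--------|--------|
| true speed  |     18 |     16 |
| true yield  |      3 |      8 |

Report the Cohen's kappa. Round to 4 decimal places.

0.1834

Observed agreement pₒ = trace/N = 26/45 = 0.57778
Expected agreement pₑ = Σ (rowᵢ·colᵢ)/N² = (34·21 + 11·24)/45² = 0.48296
κ = (pₒ − pₑ)/(1 − pₑ) = (0.57778 − 0.48296)/(1 − 0.48296) = 0.1834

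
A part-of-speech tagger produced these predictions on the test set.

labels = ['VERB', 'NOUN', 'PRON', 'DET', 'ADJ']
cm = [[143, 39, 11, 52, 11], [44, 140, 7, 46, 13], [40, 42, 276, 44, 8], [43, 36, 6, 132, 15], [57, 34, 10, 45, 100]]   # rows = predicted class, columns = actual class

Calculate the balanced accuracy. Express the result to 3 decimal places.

Balanced accuracy = mean of per-class recall.
  VERB: recall = 143/327 = 0.4373
  NOUN: recall = 140/291 = 0.4811
  PRON: recall = 276/310 = 0.8903
  DET: recall = 132/319 = 0.4138
  ADJ: recall = 100/147 = 0.6803
Mean = (0.4373 + 0.4811 + 0.8903 + 0.4138 + 0.6803) / 5 = 0.581

0.581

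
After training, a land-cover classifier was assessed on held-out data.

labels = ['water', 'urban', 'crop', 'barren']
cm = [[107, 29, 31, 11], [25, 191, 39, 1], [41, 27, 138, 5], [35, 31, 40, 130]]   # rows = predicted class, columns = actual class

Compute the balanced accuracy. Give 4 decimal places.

0.6606

Balanced accuracy = mean of per-class recall.
  water: recall = 107/208 = 0.51442
  urban: recall = 191/278 = 0.68705
  crop: recall = 138/248 = 0.55645
  barren: recall = 130/147 = 0.88435
Mean = (0.51442 + 0.68705 + 0.55645 + 0.88435) / 4 = 0.6606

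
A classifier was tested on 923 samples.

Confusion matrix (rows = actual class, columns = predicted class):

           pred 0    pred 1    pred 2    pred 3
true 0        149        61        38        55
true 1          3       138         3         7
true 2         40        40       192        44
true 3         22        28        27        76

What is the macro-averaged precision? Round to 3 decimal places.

0.592

Per-class precision (TP/(TP+FP)):
  0: TP=149, FP=3+40+22=65 → 149/214 = 0.6963
  1: TP=138, FP=61+40+28=129 → 138/267 = 0.5169
  2: TP=192, FP=38+3+27=68 → 192/260 = 0.7385
  3: TP=76, FP=55+7+44=106 → 76/182 = 0.4176
Macro-precision = mean = (0.6963 + 0.5169 + 0.7385 + 0.4176) / 4 = 0.592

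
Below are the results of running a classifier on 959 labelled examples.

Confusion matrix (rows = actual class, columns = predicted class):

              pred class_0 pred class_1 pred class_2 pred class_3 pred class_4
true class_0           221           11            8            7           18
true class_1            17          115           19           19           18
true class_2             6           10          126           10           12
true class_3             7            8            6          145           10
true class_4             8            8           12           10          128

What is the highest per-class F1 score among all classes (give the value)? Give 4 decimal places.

0.8435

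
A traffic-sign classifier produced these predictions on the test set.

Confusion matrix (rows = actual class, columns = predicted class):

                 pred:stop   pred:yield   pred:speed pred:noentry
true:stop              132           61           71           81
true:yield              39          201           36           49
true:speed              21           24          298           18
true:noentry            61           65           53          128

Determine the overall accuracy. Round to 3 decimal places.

Accuracy = trace / total = (132+201+298+128=759) / 1338 = 759/1338 = 0.567

0.567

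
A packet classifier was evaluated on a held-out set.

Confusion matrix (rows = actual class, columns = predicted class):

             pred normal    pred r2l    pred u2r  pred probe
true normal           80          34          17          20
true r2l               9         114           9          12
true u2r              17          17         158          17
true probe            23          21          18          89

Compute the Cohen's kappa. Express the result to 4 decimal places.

0.5616

Observed agreement pₒ = trace/N = 441/655 = 0.67328
Expected agreement pₑ = Σ (rowᵢ·colᵢ)/N² = (151·129 + 144·186 + 209·202 + 151·138)/655² = 0.25481
κ = (pₒ − pₑ)/(1 − pₑ) = (0.67328 − 0.25481)/(1 − 0.25481) = 0.5616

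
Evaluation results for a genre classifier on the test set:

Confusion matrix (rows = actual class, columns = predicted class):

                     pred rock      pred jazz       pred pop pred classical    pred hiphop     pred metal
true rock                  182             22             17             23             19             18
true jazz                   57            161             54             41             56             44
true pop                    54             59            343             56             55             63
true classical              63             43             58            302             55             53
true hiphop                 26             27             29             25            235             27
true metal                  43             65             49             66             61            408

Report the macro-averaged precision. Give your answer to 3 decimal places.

Per-class precision (TP/(TP+FP)):
  rock: TP=182, FP=57+54+63+26+43=243 → 182/425 = 0.4282
  jazz: TP=161, FP=22+59+43+27+65=216 → 161/377 = 0.4271
  pop: TP=343, FP=17+54+58+29+49=207 → 343/550 = 0.6236
  classical: TP=302, FP=23+41+56+25+66=211 → 302/513 = 0.5887
  hiphop: TP=235, FP=19+56+55+55+61=246 → 235/481 = 0.4886
  metal: TP=408, FP=18+44+63+53+27=205 → 408/613 = 0.6656
Macro-precision = mean = (0.4282 + 0.4271 + 0.6236 + 0.5887 + 0.4886 + 0.6656) / 6 = 0.537

0.537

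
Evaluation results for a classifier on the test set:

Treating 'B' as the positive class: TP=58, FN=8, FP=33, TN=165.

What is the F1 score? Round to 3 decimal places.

0.739

Precision = TP/(TP+FP) = 58/91 = 0.6374
Recall = TP/(TP+FN) = 58/66 = 0.8788
F1 = 2·TP/(2·TP+FP+FN) = 116/157 = 0.739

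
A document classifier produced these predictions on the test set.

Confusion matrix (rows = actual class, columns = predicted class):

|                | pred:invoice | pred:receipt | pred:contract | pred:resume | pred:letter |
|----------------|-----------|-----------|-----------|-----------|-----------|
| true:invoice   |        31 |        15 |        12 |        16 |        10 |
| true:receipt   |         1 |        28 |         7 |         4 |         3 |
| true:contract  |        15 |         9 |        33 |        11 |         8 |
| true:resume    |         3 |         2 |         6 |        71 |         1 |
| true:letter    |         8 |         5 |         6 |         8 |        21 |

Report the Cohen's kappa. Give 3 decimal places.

Observed agreement pₒ = trace/N = 184/334 = 0.5509
Expected agreement pₑ = Σ (rowᵢ·colᵢ)/N² = (84·58 + 43·59 + 76·64 + 83·110 + 48·43)/334² = 0.2104
κ = (pₒ − pₑ)/(1 − pₑ) = (0.5509 − 0.2104)/(1 − 0.2104) = 0.431

0.431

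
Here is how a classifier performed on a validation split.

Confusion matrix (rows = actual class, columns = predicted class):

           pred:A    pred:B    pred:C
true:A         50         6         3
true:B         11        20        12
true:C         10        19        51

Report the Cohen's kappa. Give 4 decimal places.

Observed agreement pₒ = trace/N = 121/182 = 0.66484
Expected agreement pₑ = Σ (rowᵢ·colᵢ)/N² = (59·71 + 43·45 + 80·66)/182² = 0.34428
κ = (pₒ − pₑ)/(1 − pₑ) = (0.66484 − 0.34428)/(1 − 0.34428) = 0.4889

0.4889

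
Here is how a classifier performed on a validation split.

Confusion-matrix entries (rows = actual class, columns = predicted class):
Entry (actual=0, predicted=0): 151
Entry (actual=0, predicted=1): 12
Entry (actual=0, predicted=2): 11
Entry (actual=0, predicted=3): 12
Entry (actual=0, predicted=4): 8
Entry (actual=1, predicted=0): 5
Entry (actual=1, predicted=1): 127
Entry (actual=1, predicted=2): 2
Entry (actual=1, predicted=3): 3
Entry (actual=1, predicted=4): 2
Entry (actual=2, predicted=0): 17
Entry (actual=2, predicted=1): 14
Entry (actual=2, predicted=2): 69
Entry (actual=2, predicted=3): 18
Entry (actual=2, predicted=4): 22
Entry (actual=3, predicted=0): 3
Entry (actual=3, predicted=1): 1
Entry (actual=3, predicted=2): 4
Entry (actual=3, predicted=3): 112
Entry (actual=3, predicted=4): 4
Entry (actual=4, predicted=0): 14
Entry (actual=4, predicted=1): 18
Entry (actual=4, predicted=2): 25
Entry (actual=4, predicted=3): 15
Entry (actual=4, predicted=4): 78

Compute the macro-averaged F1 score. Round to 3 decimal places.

0.707

Per-class F1 score (2·TP/(2·TP+FP+FN)):
  0: TP=151, FP=5+17+3+14=39, FN=12+11+12+8=43 → 302/384 = 0.7865
  1: TP=127, FP=12+14+1+18=45, FN=5+2+3+2=12 → 254/311 = 0.8167
  2: TP=69, FP=11+2+4+25=42, FN=17+14+18+22=71 → 138/251 = 0.5498
  3: TP=112, FP=12+3+18+15=48, FN=3+1+4+4=12 → 224/284 = 0.7887
  4: TP=78, FP=8+2+22+4=36, FN=14+18+25+15=72 → 156/264 = 0.5909
Macro-F1 score = mean = (0.7865 + 0.8167 + 0.5498 + 0.7887 + 0.5909) / 5 = 0.707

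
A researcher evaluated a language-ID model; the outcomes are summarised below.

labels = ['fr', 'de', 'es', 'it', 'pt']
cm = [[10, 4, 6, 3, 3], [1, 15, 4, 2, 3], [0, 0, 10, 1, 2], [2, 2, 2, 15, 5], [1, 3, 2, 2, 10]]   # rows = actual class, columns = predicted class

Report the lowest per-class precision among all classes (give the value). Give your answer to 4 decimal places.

Per-class precision (TP/(TP+FP)):
  fr: TP=10, FP=1+0+2+1=4 → 10/14 = 0.71429
  de: TP=15, FP=4+0+2+3=9 → 15/24 = 0.62500
  es: TP=10, FP=6+4+2+2=14 → 10/24 = 0.41667
  it: TP=15, FP=3+2+1+2=8 → 15/23 = 0.65217
  pt: TP=10, FP=3+3+2+5=13 → 10/23 = 0.43478
Lowest is class 'es' with precision = 0.4167.

0.4167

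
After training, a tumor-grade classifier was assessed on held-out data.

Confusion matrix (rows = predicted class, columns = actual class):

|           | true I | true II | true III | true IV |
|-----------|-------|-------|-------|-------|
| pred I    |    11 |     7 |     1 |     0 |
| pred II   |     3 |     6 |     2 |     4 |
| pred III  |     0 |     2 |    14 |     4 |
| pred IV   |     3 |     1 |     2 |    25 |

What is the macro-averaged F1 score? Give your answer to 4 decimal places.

Per-class F1 score (2·TP/(2·TP+FP+FN)):
  I: TP=11, FP=7+1+0=8, FN=3+0+3=6 → 22/36 = 0.61111
  II: TP=6, FP=3+2+4=9, FN=7+2+1=10 → 12/31 = 0.38710
  III: TP=14, FP=0+2+4=6, FN=1+2+2=5 → 28/39 = 0.71795
  IV: TP=25, FP=3+1+2=6, FN=0+4+4=8 → 50/64 = 0.78125
Macro-F1 score = mean = (0.61111 + 0.38710 + 0.71795 + 0.78125) / 4 = 0.6244

0.6244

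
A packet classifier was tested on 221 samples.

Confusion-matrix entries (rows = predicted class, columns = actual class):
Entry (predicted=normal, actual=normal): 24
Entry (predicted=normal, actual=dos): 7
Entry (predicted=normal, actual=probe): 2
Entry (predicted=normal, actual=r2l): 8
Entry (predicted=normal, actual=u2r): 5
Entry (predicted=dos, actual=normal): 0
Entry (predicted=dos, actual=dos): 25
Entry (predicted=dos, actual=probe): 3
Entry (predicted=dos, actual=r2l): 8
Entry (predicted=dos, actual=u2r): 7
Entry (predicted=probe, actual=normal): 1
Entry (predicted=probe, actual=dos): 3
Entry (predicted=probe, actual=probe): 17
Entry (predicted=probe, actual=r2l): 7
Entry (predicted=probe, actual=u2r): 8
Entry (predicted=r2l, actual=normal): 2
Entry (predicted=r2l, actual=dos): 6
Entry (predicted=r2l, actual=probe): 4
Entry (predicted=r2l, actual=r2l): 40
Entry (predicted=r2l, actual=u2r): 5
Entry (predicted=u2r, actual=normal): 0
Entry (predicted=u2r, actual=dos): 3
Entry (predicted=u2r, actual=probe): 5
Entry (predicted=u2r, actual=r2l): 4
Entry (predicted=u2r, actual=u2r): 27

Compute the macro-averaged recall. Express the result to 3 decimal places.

0.624

Per-class recall (TP/(TP+FN)):
  normal: TP=24, FN=0+1+2+0=3 → 24/27 = 0.8889
  dos: TP=25, FN=7+3+6+3=19 → 25/44 = 0.5682
  probe: TP=17, FN=2+3+4+5=14 → 17/31 = 0.5484
  r2l: TP=40, FN=8+8+7+4=27 → 40/67 = 0.5970
  u2r: TP=27, FN=5+7+8+5=25 → 27/52 = 0.5192
Macro-recall = mean = (0.8889 + 0.5682 + 0.5484 + 0.5970 + 0.5192) / 5 = 0.624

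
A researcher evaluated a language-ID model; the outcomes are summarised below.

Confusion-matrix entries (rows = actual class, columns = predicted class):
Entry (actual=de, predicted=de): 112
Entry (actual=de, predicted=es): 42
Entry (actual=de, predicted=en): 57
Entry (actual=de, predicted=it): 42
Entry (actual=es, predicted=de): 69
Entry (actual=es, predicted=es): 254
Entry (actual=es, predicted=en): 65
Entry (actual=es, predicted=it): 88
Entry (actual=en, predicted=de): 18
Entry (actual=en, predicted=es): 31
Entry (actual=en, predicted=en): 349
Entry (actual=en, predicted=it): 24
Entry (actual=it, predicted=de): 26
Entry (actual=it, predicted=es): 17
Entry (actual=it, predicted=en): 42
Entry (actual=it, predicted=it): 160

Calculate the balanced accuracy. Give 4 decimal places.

Balanced accuracy = mean of per-class recall.
  de: recall = 112/253 = 0.44269
  es: recall = 254/476 = 0.53361
  en: recall = 349/422 = 0.82701
  it: recall = 160/245 = 0.65306
Mean = (0.44269 + 0.53361 + 0.82701 + 0.65306) / 4 = 0.6141

0.6141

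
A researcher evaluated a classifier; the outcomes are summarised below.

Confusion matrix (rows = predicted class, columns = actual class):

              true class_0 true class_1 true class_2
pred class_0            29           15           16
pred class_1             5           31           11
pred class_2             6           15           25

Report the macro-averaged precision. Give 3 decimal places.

0.562

Per-class precision (TP/(TP+FP)):
  class_0: TP=29, FP=15+16=31 → 29/60 = 0.4833
  class_1: TP=31, FP=5+11=16 → 31/47 = 0.6596
  class_2: TP=25, FP=6+15=21 → 25/46 = 0.5435
Macro-precision = mean = (0.4833 + 0.6596 + 0.5435) / 3 = 0.562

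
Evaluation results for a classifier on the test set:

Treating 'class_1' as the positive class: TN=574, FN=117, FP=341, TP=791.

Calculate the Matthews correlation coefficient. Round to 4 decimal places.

MCC = (TP·TN − FP·FN) / √((TP+FP)(TP+FN)(TN+FP)(TN+FN))
Numerator = 791·574 − 341·117 = 414137
Denominator = √(1132·908·915·691) = √649877373840 = 806149.7217
MCC = 414137 / 806149.7217 = 0.5137

0.5137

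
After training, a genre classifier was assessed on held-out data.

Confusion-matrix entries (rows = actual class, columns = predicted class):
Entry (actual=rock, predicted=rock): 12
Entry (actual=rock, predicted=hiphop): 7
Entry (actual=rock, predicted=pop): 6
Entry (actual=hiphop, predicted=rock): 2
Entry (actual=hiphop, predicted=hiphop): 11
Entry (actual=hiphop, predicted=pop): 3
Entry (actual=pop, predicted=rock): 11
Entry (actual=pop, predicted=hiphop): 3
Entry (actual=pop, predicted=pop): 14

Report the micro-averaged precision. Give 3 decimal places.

0.536

Micro-averaging pools counts across classes: ΣTP=37, ΣFP=32, ΣFN=32.
Micro-precision = TP/(TP+FP) on pooled counts = 0.536 (equals overall accuracy in single-label multiclass).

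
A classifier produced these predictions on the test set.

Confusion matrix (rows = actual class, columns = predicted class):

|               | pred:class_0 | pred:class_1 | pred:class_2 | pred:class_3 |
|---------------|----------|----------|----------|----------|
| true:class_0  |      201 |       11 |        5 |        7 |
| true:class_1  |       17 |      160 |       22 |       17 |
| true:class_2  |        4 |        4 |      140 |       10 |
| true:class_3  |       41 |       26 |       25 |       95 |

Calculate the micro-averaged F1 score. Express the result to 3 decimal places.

Micro-averaging pools counts across classes: ΣTP=596, ΣFP=189, ΣFN=189.
Micro-F1 score = 2·TP/(2·TP+FP+FN) on pooled counts = 0.759 (equals overall accuracy in single-label multiclass).

0.759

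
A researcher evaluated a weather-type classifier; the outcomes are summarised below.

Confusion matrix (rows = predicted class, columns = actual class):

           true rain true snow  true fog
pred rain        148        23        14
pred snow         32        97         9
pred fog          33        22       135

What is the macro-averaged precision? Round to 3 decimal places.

Per-class precision (TP/(TP+FP)):
  rain: TP=148, FP=23+14=37 → 148/185 = 0.8000
  snow: TP=97, FP=32+9=41 → 97/138 = 0.7029
  fog: TP=135, FP=33+22=55 → 135/190 = 0.7105
Macro-precision = mean = (0.8000 + 0.7029 + 0.7105) / 3 = 0.738

0.738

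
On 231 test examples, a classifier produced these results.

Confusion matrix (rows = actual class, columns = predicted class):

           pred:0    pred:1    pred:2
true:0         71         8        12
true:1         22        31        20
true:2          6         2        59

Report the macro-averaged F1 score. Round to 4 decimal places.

0.6794

Per-class F1 score (2·TP/(2·TP+FP+FN)):
  0: TP=71, FP=22+6=28, FN=8+12=20 → 142/190 = 0.74737
  1: TP=31, FP=8+2=10, FN=22+20=42 → 62/114 = 0.54386
  2: TP=59, FP=12+20=32, FN=6+2=8 → 118/158 = 0.74684
Macro-F1 score = mean = (0.74737 + 0.54386 + 0.74684) / 3 = 0.6794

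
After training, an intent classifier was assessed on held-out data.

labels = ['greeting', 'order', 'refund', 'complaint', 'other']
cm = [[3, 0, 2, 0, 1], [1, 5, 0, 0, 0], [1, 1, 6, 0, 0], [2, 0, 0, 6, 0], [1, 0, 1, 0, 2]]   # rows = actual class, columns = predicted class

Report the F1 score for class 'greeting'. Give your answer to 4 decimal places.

0.4286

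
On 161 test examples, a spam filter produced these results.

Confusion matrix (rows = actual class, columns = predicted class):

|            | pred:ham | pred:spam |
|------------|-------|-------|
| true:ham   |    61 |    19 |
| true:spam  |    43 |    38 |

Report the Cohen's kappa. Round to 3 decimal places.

0.231

Observed agreement pₒ = trace/N = 99/161 = 0.6149
Expected agreement pₑ = Σ (rowᵢ·colᵢ)/N² = (80·104 + 81·57)/161² = 0.4991
κ = (pₒ − pₑ)/(1 − pₑ) = (0.6149 − 0.4991)/(1 − 0.4991) = 0.231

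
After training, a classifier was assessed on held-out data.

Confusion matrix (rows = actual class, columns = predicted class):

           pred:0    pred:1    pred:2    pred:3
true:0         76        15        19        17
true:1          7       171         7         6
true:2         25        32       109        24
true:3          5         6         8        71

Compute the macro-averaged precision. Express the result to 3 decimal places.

Per-class precision (TP/(TP+FP)):
  0: TP=76, FP=7+25+5=37 → 76/113 = 0.6726
  1: TP=171, FP=15+32+6=53 → 171/224 = 0.7634
  2: TP=109, FP=19+7+8=34 → 109/143 = 0.7622
  3: TP=71, FP=17+6+24=47 → 71/118 = 0.6017
Macro-precision = mean = (0.6726 + 0.7634 + 0.7622 + 0.6017) / 4 = 0.700

0.700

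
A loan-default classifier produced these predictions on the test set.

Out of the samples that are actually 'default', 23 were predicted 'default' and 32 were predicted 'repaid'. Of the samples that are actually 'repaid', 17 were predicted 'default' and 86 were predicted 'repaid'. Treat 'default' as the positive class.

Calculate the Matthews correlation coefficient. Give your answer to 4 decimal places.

MCC = (TP·TN − FP·FN) / √((TP+FP)(TP+FN)(TN+FP)(TN+FN))
Numerator = 23·86 − 17·32 = 1434
Denominator = √(40·55·103·118) = √26738800 = 5170.9574
MCC = 1434 / 5170.9574 = 0.2773

0.2773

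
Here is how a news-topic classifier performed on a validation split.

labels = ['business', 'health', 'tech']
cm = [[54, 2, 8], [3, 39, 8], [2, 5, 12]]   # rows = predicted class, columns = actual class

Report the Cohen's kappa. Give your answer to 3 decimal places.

0.664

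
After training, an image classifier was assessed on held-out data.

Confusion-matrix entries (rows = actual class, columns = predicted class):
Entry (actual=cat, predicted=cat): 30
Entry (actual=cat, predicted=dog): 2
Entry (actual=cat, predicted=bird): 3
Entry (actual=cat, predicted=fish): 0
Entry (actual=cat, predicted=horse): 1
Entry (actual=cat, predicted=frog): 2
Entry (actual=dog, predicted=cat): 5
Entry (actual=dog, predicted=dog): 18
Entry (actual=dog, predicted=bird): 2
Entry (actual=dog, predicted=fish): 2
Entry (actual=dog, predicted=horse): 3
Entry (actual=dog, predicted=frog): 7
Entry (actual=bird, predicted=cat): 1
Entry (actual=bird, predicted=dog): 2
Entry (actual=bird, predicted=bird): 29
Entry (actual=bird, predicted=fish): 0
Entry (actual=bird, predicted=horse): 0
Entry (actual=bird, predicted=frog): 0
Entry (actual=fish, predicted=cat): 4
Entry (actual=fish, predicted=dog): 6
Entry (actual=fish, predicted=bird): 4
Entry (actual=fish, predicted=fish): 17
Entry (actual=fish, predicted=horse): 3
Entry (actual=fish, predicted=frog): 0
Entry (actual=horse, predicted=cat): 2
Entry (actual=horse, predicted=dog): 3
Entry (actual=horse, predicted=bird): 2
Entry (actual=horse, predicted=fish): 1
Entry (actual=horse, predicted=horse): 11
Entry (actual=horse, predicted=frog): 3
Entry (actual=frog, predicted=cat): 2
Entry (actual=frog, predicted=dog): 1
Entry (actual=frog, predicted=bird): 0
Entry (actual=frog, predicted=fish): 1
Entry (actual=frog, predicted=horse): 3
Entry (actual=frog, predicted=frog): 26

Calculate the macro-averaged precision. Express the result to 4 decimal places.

Per-class precision (TP/(TP+FP)):
  cat: TP=30, FP=5+1+4+2+2=14 → 30/44 = 0.68182
  dog: TP=18, FP=2+2+6+3+1=14 → 18/32 = 0.56250
  bird: TP=29, FP=3+2+4+2+0=11 → 29/40 = 0.72500
  fish: TP=17, FP=0+2+0+1+1=4 → 17/21 = 0.80952
  horse: TP=11, FP=1+3+0+3+3=10 → 11/21 = 0.52381
  frog: TP=26, FP=2+7+0+0+3=12 → 26/38 = 0.68421
Macro-precision = mean = (0.68182 + 0.56250 + 0.72500 + 0.80952 + 0.52381 + 0.68421) / 6 = 0.6645

0.6645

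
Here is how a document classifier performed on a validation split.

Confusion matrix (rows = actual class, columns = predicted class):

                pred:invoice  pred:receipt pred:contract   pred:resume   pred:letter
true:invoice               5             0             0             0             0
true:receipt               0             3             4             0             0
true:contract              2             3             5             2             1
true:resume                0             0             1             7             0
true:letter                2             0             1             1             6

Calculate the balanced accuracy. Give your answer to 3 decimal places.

0.658

Balanced accuracy = mean of per-class recall.
  invoice: recall = 5/5 = 1.0000
  receipt: recall = 3/7 = 0.4286
  contract: recall = 5/13 = 0.3846
  resume: recall = 7/8 = 0.8750
  letter: recall = 6/10 = 0.6000
Mean = (1.0000 + 0.4286 + 0.3846 + 0.8750 + 0.6000) / 5 = 0.658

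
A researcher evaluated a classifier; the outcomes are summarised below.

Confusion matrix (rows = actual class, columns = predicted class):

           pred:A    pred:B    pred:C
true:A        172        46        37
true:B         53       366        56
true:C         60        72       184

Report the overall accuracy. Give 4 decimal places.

Accuracy = trace / total = (172+366+184=722) / 1046 = 722/1046 = 0.6902

0.6902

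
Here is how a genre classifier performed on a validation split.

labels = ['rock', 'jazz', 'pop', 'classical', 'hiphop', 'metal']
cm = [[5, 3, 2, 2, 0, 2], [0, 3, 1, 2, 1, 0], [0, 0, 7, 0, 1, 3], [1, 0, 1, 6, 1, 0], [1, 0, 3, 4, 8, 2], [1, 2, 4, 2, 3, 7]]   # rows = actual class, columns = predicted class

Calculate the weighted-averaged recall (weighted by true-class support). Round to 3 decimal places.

0.462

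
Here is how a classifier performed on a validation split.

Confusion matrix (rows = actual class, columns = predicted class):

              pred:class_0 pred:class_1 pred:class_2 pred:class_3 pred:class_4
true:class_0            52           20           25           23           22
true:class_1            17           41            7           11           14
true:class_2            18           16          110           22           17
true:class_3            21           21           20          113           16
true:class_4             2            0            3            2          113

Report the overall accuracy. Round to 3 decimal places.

0.591

Accuracy = trace / total = (52+41+110+113+113=429) / 726 = 429/726 = 0.591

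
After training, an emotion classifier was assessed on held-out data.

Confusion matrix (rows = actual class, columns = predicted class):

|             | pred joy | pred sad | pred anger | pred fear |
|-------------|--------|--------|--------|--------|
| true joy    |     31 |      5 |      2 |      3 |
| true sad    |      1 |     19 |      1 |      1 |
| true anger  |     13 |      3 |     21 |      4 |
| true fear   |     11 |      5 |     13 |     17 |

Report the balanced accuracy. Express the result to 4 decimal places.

0.6254

Balanced accuracy = mean of per-class recall.
  joy: recall = 31/41 = 0.75610
  sad: recall = 19/22 = 0.86364
  anger: recall = 21/41 = 0.51220
  fear: recall = 17/46 = 0.36957
Mean = (0.75610 + 0.86364 + 0.51220 + 0.36957) / 4 = 0.6254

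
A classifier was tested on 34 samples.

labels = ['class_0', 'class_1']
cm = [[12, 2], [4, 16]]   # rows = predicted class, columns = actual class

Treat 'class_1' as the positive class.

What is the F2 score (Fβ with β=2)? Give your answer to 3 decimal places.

0.870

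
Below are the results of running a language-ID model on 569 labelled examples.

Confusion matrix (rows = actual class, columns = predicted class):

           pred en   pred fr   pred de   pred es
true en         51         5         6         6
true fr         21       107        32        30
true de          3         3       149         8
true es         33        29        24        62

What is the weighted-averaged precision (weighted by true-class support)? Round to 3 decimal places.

0.659

Per-class precision (TP/(TP+FP)):
  en: TP=51, FP=21+3+33=57 → 51/108 = 0.4722
  fr: TP=107, FP=5+3+29=37 → 107/144 = 0.7431
  de: TP=149, FP=6+32+24=62 → 149/211 = 0.7062
  es: TP=62, FP=6+30+8=44 → 62/106 = 0.5849
Weighted-precision = Σ (supportᵢ/N)·precisionᵢ with N=569: (68/569)·0.4722 + (190/569)·0.7431 + (163/569)·0.7062 + (148/569)·0.5849 = 0.659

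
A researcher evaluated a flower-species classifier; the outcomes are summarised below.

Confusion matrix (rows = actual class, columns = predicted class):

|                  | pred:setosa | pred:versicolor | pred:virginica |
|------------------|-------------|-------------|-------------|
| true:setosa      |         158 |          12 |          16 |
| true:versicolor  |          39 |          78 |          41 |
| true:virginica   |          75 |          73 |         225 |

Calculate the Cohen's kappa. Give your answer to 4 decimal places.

Observed agreement pₒ = trace/N = 461/717 = 0.64296
Expected agreement pₑ = Σ (rowᵢ·colᵢ)/N² = (186·272 + 158·163 + 373·282)/717² = 0.35311
κ = (pₒ − pₑ)/(1 − pₑ) = (0.64296 − 0.35311)/(1 − 0.35311) = 0.4481

0.4481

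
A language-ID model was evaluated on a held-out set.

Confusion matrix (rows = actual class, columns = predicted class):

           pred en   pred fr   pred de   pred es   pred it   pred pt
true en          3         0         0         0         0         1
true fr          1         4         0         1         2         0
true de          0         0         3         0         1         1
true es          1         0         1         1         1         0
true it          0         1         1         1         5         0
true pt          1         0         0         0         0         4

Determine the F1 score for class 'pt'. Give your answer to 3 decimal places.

Treat 'pt' as positive and all other classes as negative.
F1 score = 2·TP/(2·TP+FP+FN).
pt: TP=4, FP=1+0+1+0+0=2, FN=1+0+0+0+0=1 → 8/11 = 0.7273

0.727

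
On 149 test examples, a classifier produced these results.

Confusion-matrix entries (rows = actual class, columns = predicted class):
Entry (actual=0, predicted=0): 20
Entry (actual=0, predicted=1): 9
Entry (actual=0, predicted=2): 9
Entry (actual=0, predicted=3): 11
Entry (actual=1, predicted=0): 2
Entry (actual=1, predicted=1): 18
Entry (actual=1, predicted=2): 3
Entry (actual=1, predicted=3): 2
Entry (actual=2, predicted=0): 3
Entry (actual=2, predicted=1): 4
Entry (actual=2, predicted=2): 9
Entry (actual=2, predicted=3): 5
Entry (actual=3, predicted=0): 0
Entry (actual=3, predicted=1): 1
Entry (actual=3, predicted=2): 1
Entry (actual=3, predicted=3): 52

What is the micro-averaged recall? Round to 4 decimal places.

0.6644

Micro-averaging pools counts across classes: ΣTP=99, ΣFP=50, ΣFN=50.
Micro-recall = TP/(TP+FN) on pooled counts = 0.6644 (equals overall accuracy in single-label multiclass).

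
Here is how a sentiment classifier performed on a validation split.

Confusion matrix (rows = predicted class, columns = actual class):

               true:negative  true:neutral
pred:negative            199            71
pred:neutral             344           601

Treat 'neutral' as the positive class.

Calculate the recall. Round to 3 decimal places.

0.894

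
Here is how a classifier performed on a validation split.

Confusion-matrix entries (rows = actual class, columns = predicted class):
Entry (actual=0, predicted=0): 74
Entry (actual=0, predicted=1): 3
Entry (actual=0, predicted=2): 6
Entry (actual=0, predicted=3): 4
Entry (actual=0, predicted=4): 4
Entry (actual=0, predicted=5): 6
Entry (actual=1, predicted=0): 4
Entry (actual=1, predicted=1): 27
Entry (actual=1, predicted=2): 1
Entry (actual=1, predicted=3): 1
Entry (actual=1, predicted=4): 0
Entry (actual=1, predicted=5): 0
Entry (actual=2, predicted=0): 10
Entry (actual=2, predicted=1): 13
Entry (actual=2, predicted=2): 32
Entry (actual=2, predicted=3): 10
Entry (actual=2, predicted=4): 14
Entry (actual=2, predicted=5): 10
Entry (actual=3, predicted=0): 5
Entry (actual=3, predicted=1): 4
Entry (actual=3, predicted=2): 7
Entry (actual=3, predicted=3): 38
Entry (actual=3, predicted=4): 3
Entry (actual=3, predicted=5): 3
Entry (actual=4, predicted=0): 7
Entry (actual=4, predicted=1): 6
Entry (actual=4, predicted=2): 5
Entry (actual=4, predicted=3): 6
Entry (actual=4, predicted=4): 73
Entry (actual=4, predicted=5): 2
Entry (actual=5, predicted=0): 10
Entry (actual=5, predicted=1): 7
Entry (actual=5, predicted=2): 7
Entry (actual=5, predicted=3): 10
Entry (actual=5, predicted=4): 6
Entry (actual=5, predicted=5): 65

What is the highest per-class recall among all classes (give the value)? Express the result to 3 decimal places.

0.818

Per-class recall (TP/(TP+FN)):
  0: TP=74, FN=3+6+4+4+6=23 → 74/97 = 0.7629
  1: TP=27, FN=4+1+1+0+0=6 → 27/33 = 0.8182
  2: TP=32, FN=10+13+10+14+10=57 → 32/89 = 0.3596
  3: TP=38, FN=5+4+7+3+3=22 → 38/60 = 0.6333
  4: TP=73, FN=7+6+5+6+2=26 → 73/99 = 0.7374
  5: TP=65, FN=10+7+7+10+6=40 → 65/105 = 0.6190
Highest is class '1' with recall = 0.818.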